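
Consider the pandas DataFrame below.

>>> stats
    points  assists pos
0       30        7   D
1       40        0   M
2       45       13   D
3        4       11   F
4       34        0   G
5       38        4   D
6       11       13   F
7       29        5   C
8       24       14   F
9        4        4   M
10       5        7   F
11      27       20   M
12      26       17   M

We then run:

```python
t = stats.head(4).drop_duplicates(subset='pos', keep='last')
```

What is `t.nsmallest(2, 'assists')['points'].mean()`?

22.0

take first 4 rows:
   points  assists pos
0      30        7   D
1      40        0   M
2      45       13   D
3       4       11   F
drop duplicate pos (keep=last):
   points  assists pos
1      40        0   M
2      45       13   D
3       4       11   F
take 2 rows with smallest assists:
   points  assists pos
1      40        0   M
3       4       11   F
Then the mean of column 'points': 22.0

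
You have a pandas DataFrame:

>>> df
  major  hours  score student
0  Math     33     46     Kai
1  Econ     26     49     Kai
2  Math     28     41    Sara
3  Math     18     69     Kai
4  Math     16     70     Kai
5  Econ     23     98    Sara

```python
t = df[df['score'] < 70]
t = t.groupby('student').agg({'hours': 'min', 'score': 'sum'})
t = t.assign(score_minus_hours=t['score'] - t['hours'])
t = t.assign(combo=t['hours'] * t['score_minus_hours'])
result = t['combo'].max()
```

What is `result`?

2628

filter rows where score < 70:
  major  hours  score student
0  Math     33     46     Kai
1  Econ     26     49     Kai
2  Math     28     41    Sara
3  Math     18     69     Kai
group by student: min(hours), sum(score):
         hours  score
student              
Kai         18    164
Sara        28     41
add column score_minus_hours = t['score'] - t['hours']:
         hours  score  score_minus_hours
student                                 
Kai         18    164                146
Sara        28     41                 13
add column combo = t['hours'] * t['score_minus_hours']:
         hours  score  score_minus_hours  combo
student                                        
Kai         18    164                146   2628
Sara        28     41                 13    364
So max() = 2628.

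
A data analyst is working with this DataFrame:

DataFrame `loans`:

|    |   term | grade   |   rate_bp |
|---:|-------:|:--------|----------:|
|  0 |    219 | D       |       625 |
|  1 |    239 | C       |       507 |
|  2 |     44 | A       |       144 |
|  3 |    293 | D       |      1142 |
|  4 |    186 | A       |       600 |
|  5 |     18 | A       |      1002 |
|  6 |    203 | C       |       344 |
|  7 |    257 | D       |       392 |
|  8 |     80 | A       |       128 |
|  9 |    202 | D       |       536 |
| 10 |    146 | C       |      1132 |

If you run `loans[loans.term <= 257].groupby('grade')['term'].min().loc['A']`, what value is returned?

18

filter rows where term <= 257:
    term grade  rate_bp
0    219     D      625
1    239     C      507
2     44     A      144
4    186     A      600
5     18     A     1002
6    203     C      344
7    257     D      392
8     80     A      128
9    202     D      536
10   146     C     1132
group by grade, min of term:
grade
A     18
C    146
D    202
Name: term, dtype: int64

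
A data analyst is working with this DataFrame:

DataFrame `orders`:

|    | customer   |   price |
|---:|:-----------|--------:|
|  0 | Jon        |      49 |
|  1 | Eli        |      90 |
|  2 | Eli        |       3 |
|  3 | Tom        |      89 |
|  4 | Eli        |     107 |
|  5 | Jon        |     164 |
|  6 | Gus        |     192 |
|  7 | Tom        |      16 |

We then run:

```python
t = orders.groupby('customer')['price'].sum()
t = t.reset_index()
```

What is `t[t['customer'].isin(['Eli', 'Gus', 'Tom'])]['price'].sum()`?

497

group by customer, sum of price:
customer
Eli    200
Gus    192
Jon    213
Tom    105
Name: price, dtype: int64
reset_index():
  customer  price
0      Eli    200
1      Gus    192
2      Jon    213
3      Tom    105
filter rows where customer in ['Eli', 'Gus', 'Tom']:
  customer  price
0      Eli    200
1      Gus    192
3      Tom    105
Taking the sum of column 'price' gives 497.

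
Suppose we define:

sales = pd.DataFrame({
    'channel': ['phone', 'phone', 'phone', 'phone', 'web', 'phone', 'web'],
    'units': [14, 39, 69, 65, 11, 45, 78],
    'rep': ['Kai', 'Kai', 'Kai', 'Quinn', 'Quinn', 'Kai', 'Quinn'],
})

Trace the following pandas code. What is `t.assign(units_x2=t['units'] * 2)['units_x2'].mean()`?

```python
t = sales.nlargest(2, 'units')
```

take 2 rows with largest units:
  channel  units    rep
6     web     78  Quinn
2   phone     69    Kai
add column units_x2 = t['units'] * 2:
  channel  units    rep  units_x2
6     web     78  Quinn       156
2   phone     69    Kai       138
Taking the mean of column 'units_x2' gives 147.0.

147.0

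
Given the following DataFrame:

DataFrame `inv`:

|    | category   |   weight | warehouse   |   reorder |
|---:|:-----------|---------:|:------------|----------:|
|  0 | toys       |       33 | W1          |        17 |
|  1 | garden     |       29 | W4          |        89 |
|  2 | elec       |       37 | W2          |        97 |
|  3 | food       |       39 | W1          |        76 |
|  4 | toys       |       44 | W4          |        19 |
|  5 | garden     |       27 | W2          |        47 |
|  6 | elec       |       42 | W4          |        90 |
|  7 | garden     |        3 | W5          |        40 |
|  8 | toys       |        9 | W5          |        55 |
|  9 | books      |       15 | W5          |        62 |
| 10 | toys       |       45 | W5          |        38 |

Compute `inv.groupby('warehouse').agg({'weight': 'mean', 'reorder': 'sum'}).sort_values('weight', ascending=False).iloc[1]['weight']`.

36.0

group by warehouse: mean(weight), sum(reorder):
              weight  reorder
warehouse                    
W1         36.000000       93
W2         32.000000      144
W4         38.333333      198
W5         18.000000      195
sort by weight descending:
              weight  reorder
warehouse                    
W4         38.333333      198
W1         36.000000       93
W2         32.000000      144
W5         18.000000      195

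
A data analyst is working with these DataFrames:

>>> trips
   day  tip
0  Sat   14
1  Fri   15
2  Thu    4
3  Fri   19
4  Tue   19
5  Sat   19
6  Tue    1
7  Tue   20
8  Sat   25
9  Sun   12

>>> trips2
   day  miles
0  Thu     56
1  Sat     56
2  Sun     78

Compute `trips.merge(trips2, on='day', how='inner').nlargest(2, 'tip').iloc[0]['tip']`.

merge on 'day' (how='inner') → 5 rows:
   day  tip  miles
0  Sat   14     56
1  Thu    4     56
2  Sat   19     56
3  Sat   25     56
4  Sun   12     78
take 2 rows with largest tip:
   day  tip  miles
3  Sat   25     56
2  Sat   19     56

25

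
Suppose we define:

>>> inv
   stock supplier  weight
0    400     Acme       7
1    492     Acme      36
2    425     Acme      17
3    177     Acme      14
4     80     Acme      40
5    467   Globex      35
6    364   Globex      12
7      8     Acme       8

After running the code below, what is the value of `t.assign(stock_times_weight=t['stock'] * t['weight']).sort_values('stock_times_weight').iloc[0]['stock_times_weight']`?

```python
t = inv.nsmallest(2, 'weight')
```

64

take 2 rows with smallest weight:
   stock supplier  weight
0    400     Acme       7
7      8     Acme       8
add column stock_times_weight = t['stock'] * t['weight']:
   stock supplier  weight  stock_times_weight
0    400     Acme       7                2800
7      8     Acme       8                  64
sort by stock_times_weight:
   stock supplier  weight  stock_times_weight
7      8     Acme       8                  64
0    400     Acme       7                2800
value at position 0, column 'stock_times_weight' → 64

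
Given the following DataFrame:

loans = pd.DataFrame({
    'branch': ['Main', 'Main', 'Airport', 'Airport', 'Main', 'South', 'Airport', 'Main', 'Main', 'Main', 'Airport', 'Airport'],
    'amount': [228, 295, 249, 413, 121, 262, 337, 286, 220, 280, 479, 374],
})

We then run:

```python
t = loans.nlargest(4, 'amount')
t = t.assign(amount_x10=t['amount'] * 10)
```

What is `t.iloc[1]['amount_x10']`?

take 4 rows with largest amount:
     branch  amount
10  Airport     479
3   Airport     413
11  Airport     374
6   Airport     337
add column amount_x10 = t['amount'] * 10:
     branch  amount  amount_x10
10  Airport     479        4790
3   Airport     413        4130
11  Airport     374        3740
6   Airport     337        3370
Hence 4130.

4130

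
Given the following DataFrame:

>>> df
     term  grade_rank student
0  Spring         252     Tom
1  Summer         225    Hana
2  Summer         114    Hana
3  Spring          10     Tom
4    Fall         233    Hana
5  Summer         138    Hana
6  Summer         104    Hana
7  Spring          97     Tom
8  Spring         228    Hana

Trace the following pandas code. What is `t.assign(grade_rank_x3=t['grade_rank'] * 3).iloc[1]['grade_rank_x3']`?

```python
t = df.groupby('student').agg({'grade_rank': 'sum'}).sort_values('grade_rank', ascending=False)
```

group by student, sum of grade_rank:
         grade_rank
student            
Hana           1042
Tom             359
sort by grade_rank descending:
         grade_rank
student            
Hana           1042
Tom             359
add column grade_rank_x3 = t['grade_rank'] * 3:
         grade_rank  grade_rank_x3
student                           
Hana           1042           3126
Tom             359           1077
Hence 1077.

1077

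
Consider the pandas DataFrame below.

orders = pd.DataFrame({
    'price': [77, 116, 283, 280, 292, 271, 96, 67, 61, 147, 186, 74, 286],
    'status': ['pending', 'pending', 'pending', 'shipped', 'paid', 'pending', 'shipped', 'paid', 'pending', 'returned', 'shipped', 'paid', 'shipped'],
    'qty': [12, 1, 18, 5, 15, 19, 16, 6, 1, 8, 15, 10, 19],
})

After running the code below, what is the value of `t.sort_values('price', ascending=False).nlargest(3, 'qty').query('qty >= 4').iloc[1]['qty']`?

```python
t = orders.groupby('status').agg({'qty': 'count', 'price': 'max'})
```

group by status: count(qty), max(price):
          qty  price
status              
paid        3    292
pending     5    283
returned    1    147
shipped     4    286
sort by price descending:
          qty  price
status              
paid        3    292
shipped     4    286
pending     5    283
returned    1    147
take 3 rows with largest qty:
         qty  price
status             
pending    5    283
shipped    4    286
paid       3    292
filter rows where qty >= 4:
         qty  price
status             
pending    5    283
shipped    4    286
The value at position 1, column 'qty' is 4.

4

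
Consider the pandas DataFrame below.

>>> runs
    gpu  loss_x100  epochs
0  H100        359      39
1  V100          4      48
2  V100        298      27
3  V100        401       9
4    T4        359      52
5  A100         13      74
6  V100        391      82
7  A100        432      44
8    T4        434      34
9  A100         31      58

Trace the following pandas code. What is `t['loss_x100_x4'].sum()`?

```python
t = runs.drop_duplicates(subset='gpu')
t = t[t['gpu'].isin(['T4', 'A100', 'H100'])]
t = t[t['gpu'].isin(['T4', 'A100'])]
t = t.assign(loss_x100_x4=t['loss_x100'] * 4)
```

1488

drop duplicate gpu (keep=first):
    gpu  loss_x100  epochs
0  H100        359      39
1  V100          4      48
4    T4        359      52
5  A100         13      74
filter rows where gpu in ['T4', 'A100', 'H100']:
    gpu  loss_x100  epochs
0  H100        359      39
4    T4        359      52
5  A100         13      74
filter rows where gpu in ['T4', 'A100']:
    gpu  loss_x100  epochs
4    T4        359      52
5  A100         13      74
add column loss_x100_x4 = t['loss_x100'] * 4:
    gpu  loss_x100  epochs  loss_x100_x4
4    T4        359      52          1436
5  A100         13      74            52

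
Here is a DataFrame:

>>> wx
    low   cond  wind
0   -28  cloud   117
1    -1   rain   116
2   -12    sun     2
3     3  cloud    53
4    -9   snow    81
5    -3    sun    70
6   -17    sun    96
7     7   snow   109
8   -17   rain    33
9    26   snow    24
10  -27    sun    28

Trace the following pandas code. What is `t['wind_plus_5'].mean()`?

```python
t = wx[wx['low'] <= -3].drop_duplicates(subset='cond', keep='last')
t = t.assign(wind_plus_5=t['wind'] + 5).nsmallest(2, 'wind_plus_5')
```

filter rows where low <= -3:
    low   cond  wind
0   -28  cloud   117
2   -12    sun     2
4    -9   snow    81
5    -3    sun    70
6   -17    sun    96
8   -17   rain    33
10  -27    sun    28
drop duplicate cond (keep=last):
    low   cond  wind
0   -28  cloud   117
4    -9   snow    81
8   -17   rain    33
10  -27    sun    28
add column wind_plus_5 = t['wind'] + 5:
    low   cond  wind  wind_plus_5
0   -28  cloud   117          122
4    -9   snow    81           86
8   -17   rain    33           38
10  -27    sun    28           33
take 2 rows with smallest wind_plus_5:
    low  cond  wind  wind_plus_5
10  -27   sun    28           33
8   -17  rain    33           38
The mean of column 'wind_plus_5' is 35.5.

35.5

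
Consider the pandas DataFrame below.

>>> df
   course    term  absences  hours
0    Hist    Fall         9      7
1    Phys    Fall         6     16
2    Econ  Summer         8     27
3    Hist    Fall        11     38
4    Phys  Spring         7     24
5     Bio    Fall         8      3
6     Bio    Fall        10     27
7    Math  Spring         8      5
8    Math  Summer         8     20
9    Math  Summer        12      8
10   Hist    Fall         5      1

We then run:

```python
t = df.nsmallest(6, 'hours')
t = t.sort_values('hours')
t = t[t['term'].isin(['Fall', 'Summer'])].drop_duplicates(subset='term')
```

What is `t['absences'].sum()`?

17

take 6 rows with smallest hours:
   course    term  absences  hours
10   Hist    Fall         5      1
5     Bio    Fall         8      3
7    Math  Spring         8      5
0    Hist    Fall         9      7
9    Math  Summer        12      8
1    Phys    Fall         6     16
sort by hours:
   course    term  absences  hours
10   Hist    Fall         5      1
5     Bio    Fall         8      3
7    Math  Spring         8      5
0    Hist    Fall         9      7
9    Math  Summer        12      8
1    Phys    Fall         6     16
filter rows where term in ['Fall', 'Summer']:
   course    term  absences  hours
10   Hist    Fall         5      1
5     Bio    Fall         8      3
0    Hist    Fall         9      7
9    Math  Summer        12      8
1    Phys    Fall         6     16
drop duplicate term (keep=first):
   course    term  absences  hours
10   Hist    Fall         5      1
9    Math  Summer        12      8
So sum() = 17.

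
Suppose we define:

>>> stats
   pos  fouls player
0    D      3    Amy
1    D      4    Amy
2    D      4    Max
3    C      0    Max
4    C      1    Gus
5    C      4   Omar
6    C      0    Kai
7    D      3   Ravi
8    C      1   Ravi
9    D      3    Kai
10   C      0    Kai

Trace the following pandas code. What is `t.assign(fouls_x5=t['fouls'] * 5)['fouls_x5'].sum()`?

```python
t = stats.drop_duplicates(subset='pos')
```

15

drop duplicate pos (keep=first):
  pos  fouls player
0   D      3    Amy
3   C      0    Max
add column fouls_x5 = t['fouls'] * 5:
  pos  fouls player  fouls_x5
0   D      3    Amy        15
3   C      0    Max         0
So sum() = 15.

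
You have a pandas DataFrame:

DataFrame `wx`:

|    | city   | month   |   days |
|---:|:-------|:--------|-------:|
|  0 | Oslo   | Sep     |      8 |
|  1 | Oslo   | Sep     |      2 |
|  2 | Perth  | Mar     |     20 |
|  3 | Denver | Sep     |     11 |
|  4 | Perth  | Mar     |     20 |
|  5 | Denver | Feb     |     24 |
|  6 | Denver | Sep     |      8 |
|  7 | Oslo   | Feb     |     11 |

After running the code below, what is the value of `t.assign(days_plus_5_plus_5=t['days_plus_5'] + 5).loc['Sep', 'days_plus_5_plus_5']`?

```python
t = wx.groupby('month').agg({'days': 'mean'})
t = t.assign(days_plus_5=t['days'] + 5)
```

17.25

group by month, mean of days:
        days
month       
Feb    17.50
Mar    20.00
Sep     7.25
add column days_plus_5 = t['days'] + 5:
        days  days_plus_5
month                    
Feb    17.50        22.50
Mar    20.00        25.00
Sep     7.25        12.25
add column days_plus_5_plus_5 = t['days_plus_5'] + 5:
        days  days_plus_5  days_plus_5_plus_5
month                                        
Feb    17.50        22.50               27.50
Mar    20.00        25.00               30.00
Sep     7.25        12.25               17.25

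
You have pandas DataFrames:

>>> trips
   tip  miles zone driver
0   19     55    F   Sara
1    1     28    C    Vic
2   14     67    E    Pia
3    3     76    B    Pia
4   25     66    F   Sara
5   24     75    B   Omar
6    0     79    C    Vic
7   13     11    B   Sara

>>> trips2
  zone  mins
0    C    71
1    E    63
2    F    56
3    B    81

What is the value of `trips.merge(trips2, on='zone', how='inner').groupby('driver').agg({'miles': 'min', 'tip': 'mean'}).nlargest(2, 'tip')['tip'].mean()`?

merge on 'zone' (how='inner') → 8 rows:
   tip  miles zone driver  mins
0   19     55    F   Sara    56
1    1     28    C    Vic    71
2   14     67    E    Pia    63
3    3     76    B    Pia    81
4   25     66    F   Sara    56
5   24     75    B   Omar    81
6    0     79    C    Vic    71
7   13     11    B   Sara    81
group by driver: min(miles), mean(tip):
        miles   tip
driver             
Omar       75  24.0
Pia        67   8.5
Sara       11  19.0
Vic        28   0.5
take 2 rows with largest tip:
        miles   tip
driver             
Omar       75  24.0
Sara       11  19.0
Reading off the mean of column 'tip', we get 21.5.

21.5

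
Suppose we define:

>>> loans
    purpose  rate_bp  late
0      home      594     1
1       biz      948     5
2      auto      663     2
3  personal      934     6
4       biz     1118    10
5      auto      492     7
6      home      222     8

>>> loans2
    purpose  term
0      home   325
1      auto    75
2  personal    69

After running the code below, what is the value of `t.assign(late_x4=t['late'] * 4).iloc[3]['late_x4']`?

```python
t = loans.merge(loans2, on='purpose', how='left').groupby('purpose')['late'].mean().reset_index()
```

merge on 'purpose' (how='left') → 7 rows:
    purpose  rate_bp  late   term
0      home      594     1  325.0
1       biz      948     5    NaN
2      auto      663     2   75.0
3  personal      934     6   69.0
4       biz     1118    10    NaN
5      auto      492     7   75.0
6      home      222     8  325.0
group by purpose, mean of late:
purpose
auto        4.5
biz         7.5
home        4.5
personal    6.0
Name: late, dtype: float64
reset_index():
    purpose  late
0      auto   4.5
1       biz   7.5
2      home   4.5
3  personal   6.0
add column late_x4 = t['late'] * 4:
    purpose  late  late_x4
0      auto   4.5     18.0
1       biz   7.5     30.0
2      home   4.5     18.0
3  personal   6.0     24.0
Then the value at position 3, column 'late_x4': 24.0

24.0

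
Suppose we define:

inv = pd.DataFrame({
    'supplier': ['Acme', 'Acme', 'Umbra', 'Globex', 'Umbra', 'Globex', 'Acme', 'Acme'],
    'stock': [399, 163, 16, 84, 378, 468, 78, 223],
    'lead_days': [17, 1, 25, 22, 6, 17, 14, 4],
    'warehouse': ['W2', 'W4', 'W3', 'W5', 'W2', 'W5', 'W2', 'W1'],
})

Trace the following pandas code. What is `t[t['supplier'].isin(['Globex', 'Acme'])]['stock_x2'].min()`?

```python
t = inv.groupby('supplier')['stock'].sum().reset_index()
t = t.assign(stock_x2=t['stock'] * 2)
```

group by supplier, sum of stock:
supplier
Acme      863
Globex    552
Umbra     394
Name: stock, dtype: int64
reset_index():
  supplier  stock
0     Acme    863
1   Globex    552
2    Umbra    394
add column stock_x2 = t['stock'] * 2:
  supplier  stock  stock_x2
0     Acme    863      1726
1   Globex    552      1104
2    Umbra    394       788
filter rows where supplier in ['Globex', 'Acme']:
  supplier  stock  stock_x2
0     Acme    863      1726
1   Globex    552      1104
Reading off the min of column 'stock_x2', we get 1104.

1104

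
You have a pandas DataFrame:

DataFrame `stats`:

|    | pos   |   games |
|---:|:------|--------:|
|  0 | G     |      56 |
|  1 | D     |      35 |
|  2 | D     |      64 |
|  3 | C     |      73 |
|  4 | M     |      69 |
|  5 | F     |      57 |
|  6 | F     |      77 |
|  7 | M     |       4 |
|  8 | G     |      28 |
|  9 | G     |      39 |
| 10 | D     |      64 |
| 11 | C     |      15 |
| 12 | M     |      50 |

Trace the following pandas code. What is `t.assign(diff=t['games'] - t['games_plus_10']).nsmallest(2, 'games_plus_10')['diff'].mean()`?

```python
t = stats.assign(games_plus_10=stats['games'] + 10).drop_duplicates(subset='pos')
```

add column games_plus_10 = stats['games'] + 10:
   pos  games  games_plus_10
0    G     56             66
1    D     35             45
2    D     64             74
3    C     73             83
4    M     69             79
5    F     57             67
6    F     77             87
7    M      4             14
8    G     28             38
9    G     39             49
10   D     64             74
11   C     15             25
12   M     50             60
drop duplicate pos (keep=first):
  pos  games  games_plus_10
0   G     56             66
1   D     35             45
3   C     73             83
4   M     69             79
5   F     57             67
add column diff = t['games'] - t['games_plus_10']:
  pos  games  games_plus_10  diff
0   G     56             66   -10
1   D     35             45   -10
3   C     73             83   -10
4   M     69             79   -10
5   F     57             67   -10
take 2 rows with smallest games_plus_10:
  pos  games  games_plus_10  diff
1   D     35             45   -10
0   G     56             66   -10
So mean() = -10.0.

-10.0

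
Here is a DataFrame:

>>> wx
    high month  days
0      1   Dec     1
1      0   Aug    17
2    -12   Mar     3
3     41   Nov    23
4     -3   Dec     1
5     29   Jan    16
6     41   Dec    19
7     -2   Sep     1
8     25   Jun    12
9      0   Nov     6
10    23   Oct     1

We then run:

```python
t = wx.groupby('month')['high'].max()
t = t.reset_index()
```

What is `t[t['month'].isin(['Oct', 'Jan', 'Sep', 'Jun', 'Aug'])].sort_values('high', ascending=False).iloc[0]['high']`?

group by month, max of high:
month
Aug     0
Dec    41
Jan    29
Jun    25
Mar   -12
Nov    41
Oct    23
Sep    -2
Name: high, dtype: int64
reset_index():
  month  high
0   Aug     0
1   Dec    41
2   Jan    29
3   Jun    25
4   Mar   -12
5   Nov    41
6   Oct    23
7   Sep    -2
filter rows where month in ['Oct', 'Jan', 'Sep', 'Jun', 'Aug']:
  month  high
0   Aug     0
2   Jan    29
3   Jun    25
6   Oct    23
7   Sep    -2
sort by high descending:
  month  high
2   Jan    29
3   Jun    25
6   Oct    23
0   Aug     0
7   Sep    -2

29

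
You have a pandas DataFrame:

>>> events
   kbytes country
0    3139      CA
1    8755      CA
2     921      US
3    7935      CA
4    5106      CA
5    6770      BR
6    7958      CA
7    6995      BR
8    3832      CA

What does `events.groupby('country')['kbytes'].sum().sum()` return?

51411

group by country, sum of kbytes:
country
BR    13765
CA    36725
US      921
Name: kbytes, dtype: int64
The sum of the resulting series is 51411.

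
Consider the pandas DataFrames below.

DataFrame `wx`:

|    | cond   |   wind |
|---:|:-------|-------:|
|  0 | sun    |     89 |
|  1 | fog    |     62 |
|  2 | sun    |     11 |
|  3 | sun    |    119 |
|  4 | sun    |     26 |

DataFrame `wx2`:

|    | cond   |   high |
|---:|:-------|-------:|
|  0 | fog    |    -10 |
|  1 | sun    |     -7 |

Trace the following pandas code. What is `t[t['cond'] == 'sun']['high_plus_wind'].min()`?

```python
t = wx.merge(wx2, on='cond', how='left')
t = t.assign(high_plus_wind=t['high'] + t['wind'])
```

4

merge on 'cond' (how='left') → 5 rows:
  cond  wind  high
0  sun    89    -7
1  fog    62   -10
2  sun    11    -7
3  sun   119    -7
4  sun    26    -7
add column high_plus_wind = t['high'] + t['wind']:
  cond  wind  high  high_plus_wind
0  sun    89    -7              82
1  fog    62   -10              52
2  sun    11    -7               4
3  sun   119    -7             112
4  sun    26    -7              19
filter rows where cond == 'sun':
  cond  wind  high  high_plus_wind
0  sun    89    -7              82
2  sun    11    -7               4
3  sun   119    -7             112
4  sun    26    -7              19
The min of column 'high_plus_wind' is 4.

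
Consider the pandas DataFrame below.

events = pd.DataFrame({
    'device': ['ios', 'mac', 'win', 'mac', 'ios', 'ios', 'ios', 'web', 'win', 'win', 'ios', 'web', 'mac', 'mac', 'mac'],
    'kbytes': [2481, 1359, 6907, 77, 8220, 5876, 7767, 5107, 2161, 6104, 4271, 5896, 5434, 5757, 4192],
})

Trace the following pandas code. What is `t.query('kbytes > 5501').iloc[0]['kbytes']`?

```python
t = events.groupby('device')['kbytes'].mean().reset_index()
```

group by device, mean of kbytes:
device
ios    5723.000000
mac    3363.800000
web    5501.500000
win    5057.333333
Name: kbytes, dtype: float64
reset_index():
  device       kbytes
0    ios  5723.000000
1    mac  3363.800000
2    web  5501.500000
3    win  5057.333333
filter rows where kbytes > 5501:
  device  kbytes
0    ios  5723.0
2    web  5501.5
Finally, value at position 0, column 'kbytes' = 5723.0.

5723.0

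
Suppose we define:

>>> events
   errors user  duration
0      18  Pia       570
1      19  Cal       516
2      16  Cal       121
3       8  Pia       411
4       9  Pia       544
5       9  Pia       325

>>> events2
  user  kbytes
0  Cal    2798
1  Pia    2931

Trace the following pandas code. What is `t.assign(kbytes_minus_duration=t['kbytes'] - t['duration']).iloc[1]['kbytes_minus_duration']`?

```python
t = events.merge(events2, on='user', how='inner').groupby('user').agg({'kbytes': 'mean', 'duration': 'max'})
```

2361.0

merge on 'user' (how='inner') → 6 rows:
   errors user  duration  kbytes
0      18  Pia       570    2931
1      19  Cal       516    2798
2      16  Cal       121    2798
3       8  Pia       411    2931
4       9  Pia       544    2931
5       9  Pia       325    2931
group by user: mean(kbytes), max(duration):
      kbytes  duration
user                  
Cal   2798.0       516
Pia   2931.0       570
add column kbytes_minus_duration = t['kbytes'] - t['duration']:
      kbytes  duration  kbytes_minus_duration
user                                         
Cal   2798.0       516                 2282.0
Pia   2931.0       570                 2361.0
value at position 1, column 'kbytes_minus_duration' → 2361.0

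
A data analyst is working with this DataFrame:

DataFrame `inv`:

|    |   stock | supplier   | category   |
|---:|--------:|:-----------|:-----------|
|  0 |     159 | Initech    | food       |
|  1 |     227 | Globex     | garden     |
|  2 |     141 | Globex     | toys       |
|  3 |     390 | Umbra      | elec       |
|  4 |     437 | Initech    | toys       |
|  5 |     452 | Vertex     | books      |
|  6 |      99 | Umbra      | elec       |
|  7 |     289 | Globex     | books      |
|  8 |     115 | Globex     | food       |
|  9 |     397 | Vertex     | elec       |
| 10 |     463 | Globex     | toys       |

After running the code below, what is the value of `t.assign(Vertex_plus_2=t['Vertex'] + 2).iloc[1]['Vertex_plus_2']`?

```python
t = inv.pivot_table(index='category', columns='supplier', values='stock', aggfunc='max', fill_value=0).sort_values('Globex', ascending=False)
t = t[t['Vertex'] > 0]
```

pivot: rows=category, cols=supplier, max(stock):
supplier  Globex  Initech  Umbra  Vertex
category                                
books        289        0      0     452
elec           0        0    390     397
food         115      159      0       0
garden       227        0      0       0
toys         463      437      0       0
sort by Globex descending:
supplier  Globex  Initech  Umbra  Vertex
category                                
toys         463      437      0       0
books        289        0      0     452
garden       227        0      0       0
food         115      159      0       0
elec           0        0    390     397
filter rows where Vertex > 0:
supplier  Globex  Initech  Umbra  Vertex
category                                
books        289        0      0     452
elec           0        0    390     397
add column Vertex_plus_2 = t['Vertex'] + 2:
supplier  Globex  Initech  Umbra  Vertex  Vertex_plus_2
category                                               
books        289        0      0     452            454
elec           0        0    390     397            399
Taking the value at position 1, column 'Vertex_plus_2' gives 399.

399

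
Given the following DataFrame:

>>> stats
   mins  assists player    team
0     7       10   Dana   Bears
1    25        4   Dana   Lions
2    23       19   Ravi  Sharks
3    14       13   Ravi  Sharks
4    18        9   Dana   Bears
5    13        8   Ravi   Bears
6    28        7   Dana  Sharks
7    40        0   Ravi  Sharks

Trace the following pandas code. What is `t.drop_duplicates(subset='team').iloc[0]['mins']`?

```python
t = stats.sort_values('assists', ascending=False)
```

23

sort by assists descending:
   mins  assists player    team
2    23       19   Ravi  Sharks
3    14       13   Ravi  Sharks
0     7       10   Dana   Bears
4    18        9   Dana   Bears
5    13        8   Ravi   Bears
6    28        7   Dana  Sharks
1    25        4   Dana   Lions
7    40        0   Ravi  Sharks
drop duplicate team (keep=first):
   mins  assists player    team
2    23       19   Ravi  Sharks
0     7       10   Dana   Bears
1    25        4   Dana   Lions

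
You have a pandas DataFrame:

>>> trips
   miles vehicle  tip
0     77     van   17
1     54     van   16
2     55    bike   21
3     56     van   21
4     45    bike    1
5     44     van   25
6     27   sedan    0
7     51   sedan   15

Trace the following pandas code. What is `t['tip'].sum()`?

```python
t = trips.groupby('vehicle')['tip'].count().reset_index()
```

group by vehicle, count of tip:
vehicle
bike     2
sedan    2
van      4
Name: tip, dtype: int64
reset_index():
  vehicle  tip
0    bike    2
1   sedan    2
2     van    4

8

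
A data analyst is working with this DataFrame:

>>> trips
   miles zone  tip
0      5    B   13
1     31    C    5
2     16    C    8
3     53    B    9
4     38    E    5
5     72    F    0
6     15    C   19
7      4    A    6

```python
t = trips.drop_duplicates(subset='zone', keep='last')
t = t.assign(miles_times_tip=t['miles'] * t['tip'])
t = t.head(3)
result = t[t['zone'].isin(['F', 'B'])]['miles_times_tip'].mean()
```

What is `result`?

drop duplicate zone (keep=last):
   miles zone  tip
3     53    B    9
4     38    E    5
5     72    F    0
6     15    C   19
7      4    A    6
add column miles_times_tip = t['miles'] * t['tip']:
   miles zone  tip  miles_times_tip
3     53    B    9              477
4     38    E    5              190
5     72    F    0                0
6     15    C   19              285
7      4    A    6               24
take first 3 rows:
   miles zone  tip  miles_times_tip
3     53    B    9              477
4     38    E    5              190
5     72    F    0                0
filter rows where zone in ['F', 'B']:
   miles zone  tip  miles_times_tip
3     53    B    9              477
5     72    F    0                0
Finally, mean of column 'miles_times_tip' = 238.5.

238.5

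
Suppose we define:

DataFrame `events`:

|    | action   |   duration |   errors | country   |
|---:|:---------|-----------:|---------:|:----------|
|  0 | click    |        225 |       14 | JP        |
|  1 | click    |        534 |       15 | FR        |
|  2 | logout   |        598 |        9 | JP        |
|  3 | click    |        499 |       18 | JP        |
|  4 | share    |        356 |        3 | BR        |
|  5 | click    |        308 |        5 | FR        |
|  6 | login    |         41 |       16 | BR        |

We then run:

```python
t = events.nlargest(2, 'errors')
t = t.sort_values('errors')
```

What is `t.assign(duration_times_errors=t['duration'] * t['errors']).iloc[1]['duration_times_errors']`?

8982

take 2 rows with largest errors:
  action  duration  errors country
3  click       499      18      JP
6  login        41      16      BR
sort by errors:
  action  duration  errors country
6  login        41      16      BR
3  click       499      18      JP
add column duration_times_errors = t['duration'] * t['errors']:
  action  duration  errors country  duration_times_errors
6  login        41      16      BR                    656
3  click       499      18      JP                   8982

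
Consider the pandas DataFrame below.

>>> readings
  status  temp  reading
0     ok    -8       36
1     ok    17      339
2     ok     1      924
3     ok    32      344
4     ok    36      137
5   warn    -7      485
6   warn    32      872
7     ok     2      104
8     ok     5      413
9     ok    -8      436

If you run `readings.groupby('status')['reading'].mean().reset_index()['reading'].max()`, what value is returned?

678.5

group by status, mean of reading:
status
ok      341.625
warn    678.500
Name: reading, dtype: float64
reset_index():
  status  reading
0     ok  341.625
1   warn  678.500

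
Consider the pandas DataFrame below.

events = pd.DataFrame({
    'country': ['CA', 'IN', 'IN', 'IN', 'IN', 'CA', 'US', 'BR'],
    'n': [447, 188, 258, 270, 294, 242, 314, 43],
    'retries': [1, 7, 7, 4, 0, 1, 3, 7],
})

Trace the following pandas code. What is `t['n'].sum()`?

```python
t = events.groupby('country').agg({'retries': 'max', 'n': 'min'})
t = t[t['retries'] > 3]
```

231

group by country: max(retries), min(n):
         retries    n
country              
BR             7   43
CA             1  242
IN             7  188
US             3  314
filter rows where retries > 3:
         retries    n
country              
BR             7   43
IN             7  188
Finally, sum of column 'n' = 231.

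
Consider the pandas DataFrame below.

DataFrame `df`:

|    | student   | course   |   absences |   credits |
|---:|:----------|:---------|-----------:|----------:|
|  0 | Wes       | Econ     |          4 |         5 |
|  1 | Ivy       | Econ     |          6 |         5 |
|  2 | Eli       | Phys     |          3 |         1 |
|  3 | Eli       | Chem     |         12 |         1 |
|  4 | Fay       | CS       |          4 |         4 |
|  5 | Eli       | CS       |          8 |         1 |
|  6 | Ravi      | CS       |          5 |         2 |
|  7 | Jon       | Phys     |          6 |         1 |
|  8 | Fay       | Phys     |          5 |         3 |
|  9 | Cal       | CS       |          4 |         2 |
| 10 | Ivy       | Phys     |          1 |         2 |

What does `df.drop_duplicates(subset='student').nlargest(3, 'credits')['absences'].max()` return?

6

drop duplicate student (keep=first):
  student course  absences  credits
0     Wes   Econ         4        5
1     Ivy   Econ         6        5
2     Eli   Phys         3        1
4     Fay     CS         4        4
6    Ravi     CS         5        2
7     Jon   Phys         6        1
9     Cal     CS         4        2
take 3 rows with largest credits:
  student course  absences  credits
0     Wes   Econ         4        5
1     Ivy   Econ         6        5
4     Fay     CS         4        4
Hence 6.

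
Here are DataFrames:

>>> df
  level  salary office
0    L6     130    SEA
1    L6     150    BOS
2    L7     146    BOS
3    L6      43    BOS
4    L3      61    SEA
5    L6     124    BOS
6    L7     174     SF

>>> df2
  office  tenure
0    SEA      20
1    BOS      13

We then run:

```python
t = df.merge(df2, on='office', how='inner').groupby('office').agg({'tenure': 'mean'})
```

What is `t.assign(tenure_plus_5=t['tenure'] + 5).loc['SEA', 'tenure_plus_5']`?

merge on 'office' (how='inner') → 6 rows:
  level  salary office  tenure
0    L6     130    SEA      20
1    L6     150    BOS      13
2    L7     146    BOS      13
3    L6      43    BOS      13
4    L3      61    SEA      20
5    L6     124    BOS      13
group by office, mean of tenure:
        tenure
office        
BOS       13.0
SEA       20.0
add column tenure_plus_5 = t['tenure'] + 5:
        tenure  tenure_plus_5
office                       
BOS       13.0           18.0
SEA       20.0           25.0
So loc['SEA', 'tenure_plus_5'] = 25.0.

25.0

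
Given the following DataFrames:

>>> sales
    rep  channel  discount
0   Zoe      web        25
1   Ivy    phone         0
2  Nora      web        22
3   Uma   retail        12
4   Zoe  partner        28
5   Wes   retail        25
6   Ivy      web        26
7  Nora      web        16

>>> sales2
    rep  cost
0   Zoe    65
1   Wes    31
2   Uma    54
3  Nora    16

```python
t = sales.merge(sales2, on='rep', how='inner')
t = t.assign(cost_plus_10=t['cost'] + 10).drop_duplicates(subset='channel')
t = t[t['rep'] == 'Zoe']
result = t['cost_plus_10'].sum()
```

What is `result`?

merge on 'rep' (how='inner') → 6 rows:
    rep  channel  discount  cost
0   Zoe      web        25    65
1  Nora      web        22    16
2   Uma   retail        12    54
3   Zoe  partner        28    65
4   Wes   retail        25    31
5  Nora      web        16    16
add column cost_plus_10 = t['cost'] + 10:
    rep  channel  discount  cost  cost_plus_10
0   Zoe      web        25    65            75
1  Nora      web        22    16            26
2   Uma   retail        12    54            64
3   Zoe  partner        28    65            75
4   Wes   retail        25    31            41
5  Nora      web        16    16            26
drop duplicate channel (keep=first):
   rep  channel  discount  cost  cost_plus_10
0  Zoe      web        25    65            75
2  Uma   retail        12    54            64
3  Zoe  partner        28    65            75
filter rows where rep == 'Zoe':
   rep  channel  discount  cost  cost_plus_10
0  Zoe      web        25    65            75
3  Zoe  partner        28    65            75
Reading off the sum of column 'cost_plus_10', we get 150.

150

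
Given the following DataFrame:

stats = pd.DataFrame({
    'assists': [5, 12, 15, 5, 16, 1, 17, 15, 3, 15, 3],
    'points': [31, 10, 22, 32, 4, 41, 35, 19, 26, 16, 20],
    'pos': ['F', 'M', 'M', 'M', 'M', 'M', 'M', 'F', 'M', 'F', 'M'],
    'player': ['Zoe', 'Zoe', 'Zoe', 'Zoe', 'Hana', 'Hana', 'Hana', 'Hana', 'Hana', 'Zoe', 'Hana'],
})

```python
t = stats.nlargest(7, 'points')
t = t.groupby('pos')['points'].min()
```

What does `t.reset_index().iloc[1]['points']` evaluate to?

take 7 rows with largest points:
    assists  points pos player
5         1      41   M   Hana
6        17      35   M   Hana
3         5      32   M    Zoe
0         5      31   F    Zoe
8         3      26   M   Hana
2        15      22   M    Zoe
10        3      20   M   Hana
group by pos, min of points:
pos
F    31
M    20
Name: points, dtype: int64
reset_index():
  pos  points
0   F      31
1   M      20

20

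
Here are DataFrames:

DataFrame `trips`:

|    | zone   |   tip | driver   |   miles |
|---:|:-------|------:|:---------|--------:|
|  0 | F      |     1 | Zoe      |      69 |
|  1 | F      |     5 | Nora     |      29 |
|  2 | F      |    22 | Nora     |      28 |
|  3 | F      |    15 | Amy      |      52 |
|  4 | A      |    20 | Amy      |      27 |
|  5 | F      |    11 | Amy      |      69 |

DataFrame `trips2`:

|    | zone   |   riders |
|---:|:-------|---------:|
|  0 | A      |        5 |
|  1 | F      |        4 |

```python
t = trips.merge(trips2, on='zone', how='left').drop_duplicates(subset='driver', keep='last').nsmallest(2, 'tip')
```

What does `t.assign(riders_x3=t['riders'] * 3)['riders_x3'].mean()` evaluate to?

merge on 'zone' (how='left') → 6 rows:
  zone  tip driver  miles  riders
0    F    1    Zoe     69       4
1    F    5   Nora     29       4
2    F   22   Nora     28       4
3    F   15    Amy     52       4
4    A   20    Amy     27       5
5    F   11    Amy     69       4
drop duplicate driver (keep=last):
  zone  tip driver  miles  riders
0    F    1    Zoe     69       4
2    F   22   Nora     28       4
5    F   11    Amy     69       4
take 2 rows with smallest tip:
  zone  tip driver  miles  riders
0    F    1    Zoe     69       4
5    F   11    Amy     69       4
add column riders_x3 = t['riders'] * 3:
  zone  tip driver  miles  riders  riders_x3
0    F    1    Zoe     69       4         12
5    F   11    Amy     69       4         12

12.0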